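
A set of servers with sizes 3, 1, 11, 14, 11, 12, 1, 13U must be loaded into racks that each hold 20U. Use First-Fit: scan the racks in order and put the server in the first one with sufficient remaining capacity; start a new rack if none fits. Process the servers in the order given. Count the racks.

Put 3U in rack 1; 17U remain.
Put 1U in rack 1; 16U remain.
Put 11U in rack 1; 5U remain.
Put 14U in rack 2; 6U remain.
Put 11U in rack 3; 9U remain.
Put 12U in rack 4; 8U remain.
Put 1U in rack 1; 4U remain.
Put 13U in rack 5; 7U remain.

5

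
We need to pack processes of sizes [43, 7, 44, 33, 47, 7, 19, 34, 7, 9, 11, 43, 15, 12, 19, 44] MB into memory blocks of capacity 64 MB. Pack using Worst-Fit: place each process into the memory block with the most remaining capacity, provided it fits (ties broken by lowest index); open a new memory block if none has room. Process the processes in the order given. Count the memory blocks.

7

Put 43 MB in memory block 1; 21 MB remain.
Put 7 MB in memory block 1; 14 MB remain.
Put 44 MB in memory block 2; 20 MB remain.
Put 33 MB in memory block 3; 31 MB remain.
Put 47 MB in memory block 4; 17 MB remain.
Put 7 MB in memory block 3; 24 MB remain.
Put 19 MB in memory block 3; 5 MB remain.
Put 34 MB in memory block 5; 30 MB remain.
Put 7 MB in memory block 5; 23 MB remain.
Put 9 MB in memory block 5; 14 MB remain.
Put 11 MB in memory block 2; 9 MB remain.
Put 43 MB in memory block 6; 21 MB remain.
Put 15 MB in memory block 6; 6 MB remain.
Put 12 MB in memory block 4; 5 MB remain.
Put 19 MB in memory block 7; 45 MB remain.
Put 44 MB in memory block 7; 1 MB remain.
Final memory blocks: [43,7] [44,11] [33,7,19] [47,12] [34,7,9] [43,15] [19,44].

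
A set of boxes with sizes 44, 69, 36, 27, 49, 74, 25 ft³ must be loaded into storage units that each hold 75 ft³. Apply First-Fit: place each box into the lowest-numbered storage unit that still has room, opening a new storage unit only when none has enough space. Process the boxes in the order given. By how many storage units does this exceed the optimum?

First-Fit: [44,27] [69] [36,25] [49] [74] → 5 storage units.
Total size 324 ft³; any packing needs at least ⌈324/75⌉ = 5 storage units.
So 5 is already optimal.

0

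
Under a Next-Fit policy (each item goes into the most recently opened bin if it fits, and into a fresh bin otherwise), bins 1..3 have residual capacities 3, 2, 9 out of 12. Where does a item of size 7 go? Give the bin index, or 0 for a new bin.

Next-Fit only looks at bin 3, which has 9 free.
7 fits there.

3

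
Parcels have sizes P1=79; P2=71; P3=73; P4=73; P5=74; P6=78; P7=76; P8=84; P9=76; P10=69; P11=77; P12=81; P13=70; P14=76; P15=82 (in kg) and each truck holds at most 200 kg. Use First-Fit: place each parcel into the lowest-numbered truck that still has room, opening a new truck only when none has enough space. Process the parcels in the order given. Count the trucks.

P1 (79 kg) → truck 1 (remaining 121 kg)
P2 (71 kg) → truck 1 (remaining 50 kg)
P3 (73 kg) → truck 2 (remaining 127 kg)
P4 (73 kg) → truck 2 (remaining 54 kg)
P5 (74 kg) → truck 3 (remaining 126 kg)
P6 (78 kg) → truck 3 (remaining 48 kg)
P7 (76 kg) → truck 4 (remaining 124 kg)
P8 (84 kg) → truck 4 (remaining 40 kg)
P9 (76 kg) → truck 5 (remaining 124 kg)
P10 (69 kg) → truck 5 (remaining 55 kg)
P11 (77 kg) → truck 6 (remaining 123 kg)
P12 (81 kg) → truck 6 (remaining 42 kg)
P13 (70 kg) → truck 7 (remaining 130 kg)
P14 (76 kg) → truck 7 (remaining 54 kg)
P15 (82 kg) → truck 8 (remaining 118 kg)
Final trucks: [79,71] [73,73] [74,78] [76,84] [76,69] [77,81] [70,76] [82].

8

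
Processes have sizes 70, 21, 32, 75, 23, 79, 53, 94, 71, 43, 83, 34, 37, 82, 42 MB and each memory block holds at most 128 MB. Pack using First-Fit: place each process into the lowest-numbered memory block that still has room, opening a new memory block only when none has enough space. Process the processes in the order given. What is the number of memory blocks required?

7

memory block 1: place 70 MB, 58 MB left
memory block 1: place 21 MB, 37 MB left
memory block 1: place 32 MB, 5 MB left
memory block 2: place 75 MB, 53 MB left
memory block 2: place 23 MB, 30 MB left
memory block 3: place 79 MB, 49 MB left
memory block 4: place 53 MB, 75 MB left
memory block 5: place 94 MB, 34 MB left
memory block 4: place 71 MB, 4 MB left
memory block 3: place 43 MB, 6 MB left
memory block 6: place 83 MB, 45 MB left
memory block 5: place 34 MB, 0 MB left
memory block 6: place 37 MB, 8 MB left
memory block 7: place 82 MB, 46 MB left
memory block 7: place 42 MB, 4 MB left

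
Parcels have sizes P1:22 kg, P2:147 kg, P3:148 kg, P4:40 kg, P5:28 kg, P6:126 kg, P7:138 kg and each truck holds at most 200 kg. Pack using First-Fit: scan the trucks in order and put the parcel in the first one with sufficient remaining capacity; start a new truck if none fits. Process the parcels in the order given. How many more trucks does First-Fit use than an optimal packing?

0

First-Fit: [22,147,28] [148,40] [126] [138] → 4 trucks.
Total size 649 kg; any packing needs at least ⌈649/200⌉ = 4 trucks.
So 4 is already optimal.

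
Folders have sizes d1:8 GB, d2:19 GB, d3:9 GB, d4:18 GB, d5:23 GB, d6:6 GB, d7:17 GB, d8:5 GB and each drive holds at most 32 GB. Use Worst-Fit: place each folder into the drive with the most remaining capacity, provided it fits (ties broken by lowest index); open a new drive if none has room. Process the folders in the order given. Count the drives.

Put d1 (8 GB) in drive 1; 24 GB remain.
Put d2 (19 GB) in drive 1; 5 GB remain.
Put d3 (9 GB) in drive 2; 23 GB remain.
Put d4 (18 GB) in drive 2; 5 GB remain.
Put d5 (23 GB) in drive 3; 9 GB remain.
Put d6 (6 GB) in drive 3; 3 GB remain.
Put d7 (17 GB) in drive 4; 15 GB remain.
Put d8 (5 GB) in drive 4; 10 GB remain.

4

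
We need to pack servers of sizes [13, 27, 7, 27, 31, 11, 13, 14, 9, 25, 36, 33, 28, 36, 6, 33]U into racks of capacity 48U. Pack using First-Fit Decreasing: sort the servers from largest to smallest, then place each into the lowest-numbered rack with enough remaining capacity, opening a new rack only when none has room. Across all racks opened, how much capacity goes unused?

Sorted descending: 36, 36, 33, 33, 31, 28, 27, 27, 25, 14, 13, 13, 11, 9, 7, 6.
Put 36U in rack 1; 12U remain.
Put 36U in rack 2; 12U remain.
Put 33U in rack 3; 15U remain.
Put 33U in rack 4; 15U remain.
Put 31U in rack 5; 17U remain.
Put 28U in rack 6; 20U remain.
Put 27U in rack 7; 21U remain.
Put 27U in rack 8; 21U remain.
Put 25U in rack 9; 23U remain.
Put 14U in rack 3; 1U remain.
Put 13U in rack 4; 2U remain.
Put 13U in rack 5; 4U remain.
Put 11U in rack 1; 1U remain.
Put 9U in rack 2; 3U remain.
Put 7U in rack 6; 13U remain.
Put 6U in rack 6; 7U remain.
9 racks × 48U = 432U; used 349U; unused 83U.

83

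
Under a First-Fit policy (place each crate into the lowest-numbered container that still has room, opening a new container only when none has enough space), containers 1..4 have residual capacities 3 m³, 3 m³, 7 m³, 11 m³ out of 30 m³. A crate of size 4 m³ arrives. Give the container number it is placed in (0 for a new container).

3

Containers with room: container 3 (7 m³), container 4 (11 m³).
The first with room is container 3.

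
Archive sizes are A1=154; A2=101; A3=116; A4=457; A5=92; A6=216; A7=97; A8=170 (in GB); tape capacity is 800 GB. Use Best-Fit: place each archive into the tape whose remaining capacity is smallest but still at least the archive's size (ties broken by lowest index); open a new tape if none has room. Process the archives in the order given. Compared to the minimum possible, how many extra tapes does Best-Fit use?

0

Best-Fit: [154,101,116,97,170] [457,92,216] → 2 tapes.
Total size 1403 GB; any packing needs at least ⌈1403/800⌉ = 2 tapes.
So 2 is already optimal.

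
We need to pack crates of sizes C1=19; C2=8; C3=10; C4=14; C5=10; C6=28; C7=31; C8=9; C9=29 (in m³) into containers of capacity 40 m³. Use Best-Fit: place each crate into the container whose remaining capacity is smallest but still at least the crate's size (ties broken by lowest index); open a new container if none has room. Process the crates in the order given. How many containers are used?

Put C1 (19 m³) in container 1; 21 m³ remain.
Put C2 (8 m³) in container 1; 13 m³ remain.
Put C3 (10 m³) in container 1; 3 m³ remain.
Put C4 (14 m³) in container 2; 26 m³ remain.
Put C5 (10 m³) in container 2; 16 m³ remain.
Put C6 (28 m³) in container 3; 12 m³ remain.
Put C7 (31 m³) in container 4; 9 m³ remain.
Put C8 (9 m³) in container 4; 0 m³ remain.
Put C9 (29 m³) in container 5; 11 m³ remain.
Final containers: [19,8,10] [14,10] [28] [31,9] [29].

5 containers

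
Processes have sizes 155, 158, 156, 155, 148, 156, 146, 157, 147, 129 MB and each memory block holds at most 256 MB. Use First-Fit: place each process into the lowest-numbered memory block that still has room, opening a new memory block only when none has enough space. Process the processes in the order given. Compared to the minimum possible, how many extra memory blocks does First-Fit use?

First-Fit: [155] [158] [156] [155] [148] [156] [146] [157] [147] [129] → 10 memory blocks.
10 processes exceed 128 MB (half the capacity), and no two of those can share a memory block, so at least 10 memory blocks are needed.
So 10 is already optimal.

0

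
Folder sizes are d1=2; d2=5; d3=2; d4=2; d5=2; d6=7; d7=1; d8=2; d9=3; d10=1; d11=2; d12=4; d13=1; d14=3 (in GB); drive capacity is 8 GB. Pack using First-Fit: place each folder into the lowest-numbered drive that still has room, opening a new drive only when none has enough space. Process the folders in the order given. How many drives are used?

5

d1 (2 GB) → drive 1 (remaining 6 GB)
d2 (5 GB) → drive 1 (remaining 1 GB)
d3 (2 GB) → drive 2 (remaining 6 GB)
d4 (2 GB) → drive 2 (remaining 4 GB)
d5 (2 GB) → drive 2 (remaining 2 GB)
d6 (7 GB) → drive 3 (remaining 1 GB)
d7 (1 GB) → drive 1 (remaining 0 GB)
d8 (2 GB) → drive 2 (remaining 0 GB)
d9 (3 GB) → drive 4 (remaining 5 GB)
d10 (1 GB) → drive 3 (remaining 0 GB)
d11 (2 GB) → drive 4 (remaining 3 GB)
d12 (4 GB) → drive 5 (remaining 4 GB)
d13 (1 GB) → drive 4 (remaining 2 GB)
d14 (3 GB) → drive 5 (remaining 1 GB)
Final drives: [2,5,1] [2,2,2,2] [7,1] [3,2,1] [4,3].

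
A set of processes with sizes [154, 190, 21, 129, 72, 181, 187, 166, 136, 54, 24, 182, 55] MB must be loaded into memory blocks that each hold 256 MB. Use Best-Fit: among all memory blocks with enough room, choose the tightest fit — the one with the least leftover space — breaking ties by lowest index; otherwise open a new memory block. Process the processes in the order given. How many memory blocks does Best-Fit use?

memory block 1: place 154 MB, 102 MB left
memory block 2: place 190 MB, 66 MB left
memory block 2: place 21 MB, 45 MB left
memory block 3: place 129 MB, 127 MB left
memory block 1: place 72 MB, 30 MB left
memory block 4: place 181 MB, 75 MB left
memory block 5: place 187 MB, 69 MB left
memory block 6: place 166 MB, 90 MB left
memory block 7: place 136 MB, 120 MB left
memory block 5: place 54 MB, 15 MB left
memory block 1: place 24 MB, 6 MB left
memory block 8: place 182 MB, 74 MB left
memory block 8: place 55 MB, 19 MB left

8 memory blocks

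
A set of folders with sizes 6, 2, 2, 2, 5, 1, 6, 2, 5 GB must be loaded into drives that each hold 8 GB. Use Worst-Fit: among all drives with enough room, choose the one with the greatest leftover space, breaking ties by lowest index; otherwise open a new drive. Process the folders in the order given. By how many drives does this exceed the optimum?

1

Worst-Fit: [6,2] [2,2,1,2] [5] [6] [5] → 5 drives.
Total size 31 GB; any packing needs at least ⌈31/8⌉ = 4 drives.
An optimal packing achieves that bound: [6,2] [6,2] [5,2,1] [5,2] → 4 drives.
Excess: 5 − 4 = 1.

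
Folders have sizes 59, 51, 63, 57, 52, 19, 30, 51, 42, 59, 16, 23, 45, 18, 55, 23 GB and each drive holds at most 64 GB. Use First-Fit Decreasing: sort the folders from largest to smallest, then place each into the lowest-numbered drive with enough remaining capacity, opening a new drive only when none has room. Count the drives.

12 drives

Sorted descending: 63, 59, 59, 57, 55, 52, 51, 51, 45, 42, 30, 23, 23, 19, 18, 16.
Put 63 GB in drive 1; 1 GB remain.
Put 59 GB in drive 2; 5 GB remain.
Put 59 GB in drive 3; 5 GB remain.
Put 57 GB in drive 4; 7 GB remain.
Put 55 GB in drive 5; 9 GB remain.
Put 52 GB in drive 6; 12 GB remain.
Put 51 GB in drive 7; 13 GB remain.
Put 51 GB in drive 8; 13 GB remain.
Put 45 GB in drive 9; 19 GB remain.
Put 42 GB in drive 10; 22 GB remain.
Put 30 GB in drive 11; 34 GB remain.
Put 23 GB in drive 11; 11 GB remain.
Put 23 GB in drive 12; 41 GB remain.
Put 19 GB in drive 9; 0 GB remain.
Put 18 GB in drive 10; 4 GB remain.
Put 16 GB in drive 12; 25 GB remain.
Final drives: [63] [59] [59] [57] [55] [52] [51] [51] [45,19] [42,18] [30,23] [23,16].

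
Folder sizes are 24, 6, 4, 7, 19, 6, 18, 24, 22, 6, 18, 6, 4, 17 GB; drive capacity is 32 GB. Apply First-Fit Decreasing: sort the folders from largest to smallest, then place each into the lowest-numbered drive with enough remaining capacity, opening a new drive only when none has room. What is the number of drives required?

Sorted descending: 24, 24, 22, 19, 18, 18, 17, 7, 6, 6, 6, 6, 4, 4.
Put 24 GB in drive 1; 8 GB remain.
Put 24 GB in drive 2; 8 GB remain.
Put 22 GB in drive 3; 10 GB remain.
Put 19 GB in drive 4; 13 GB remain.
Put 18 GB in drive 5; 14 GB remain.
Put 18 GB in drive 6; 14 GB remain.
Put 17 GB in drive 7; 15 GB remain.
Put 7 GB in drive 1; 1 GB remain.
Put 6 GB in drive 2; 2 GB remain.
Put 6 GB in drive 3; 4 GB remain.
Put 6 GB in drive 4; 7 GB remain.
Put 6 GB in drive 4; 1 GB remain.
Put 4 GB in drive 3; 0 GB remain.
Put 4 GB in drive 5; 10 GB remain.

7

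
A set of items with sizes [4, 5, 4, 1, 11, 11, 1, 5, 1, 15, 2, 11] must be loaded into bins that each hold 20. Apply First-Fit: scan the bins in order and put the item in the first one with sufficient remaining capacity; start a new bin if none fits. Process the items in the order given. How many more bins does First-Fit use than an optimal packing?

1

First-Fit: [4,5,4,1,1,5] [11,1,2] [11] [15] [11] → 5 bins.
Total size 71; any packing needs at least ⌈71/20⌉ = 4 bins.
An optimal packing achieves that bound: [15,5] [11,5,4] [11,4,2,1,1,1] [11] → 4 bins.
Excess: 5 − 4 = 1.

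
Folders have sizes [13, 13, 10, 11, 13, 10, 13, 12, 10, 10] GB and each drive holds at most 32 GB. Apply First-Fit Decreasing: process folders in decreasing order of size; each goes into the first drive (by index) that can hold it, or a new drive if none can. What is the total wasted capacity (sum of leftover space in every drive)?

Sorted descending: 13, 13, 13, 13, 12, 11, 10, 10, 10, 10.
13 GB → drive 1 (remaining 19 GB)
13 GB → drive 1 (remaining 6 GB)
13 GB → drive 2 (remaining 19 GB)
13 GB → drive 2 (remaining 6 GB)
12 GB → drive 3 (remaining 20 GB)
11 GB → drive 3 (remaining 9 GB)
10 GB → drive 4 (remaining 22 GB)
10 GB → drive 4 (remaining 12 GB)
10 GB → drive 4 (remaining 2 GB)
10 GB → drive 5 (remaining 22 GB)
5 drives × 32 GB = 160 GB; used 115 GB; unused 45 GB.

45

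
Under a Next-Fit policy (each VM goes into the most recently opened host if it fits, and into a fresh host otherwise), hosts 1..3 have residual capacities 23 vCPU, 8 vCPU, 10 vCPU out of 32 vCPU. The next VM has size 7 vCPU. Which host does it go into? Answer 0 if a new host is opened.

Next-Fit only looks at host 3, which has 10 vCPU free.
7 vCPU fits there.

3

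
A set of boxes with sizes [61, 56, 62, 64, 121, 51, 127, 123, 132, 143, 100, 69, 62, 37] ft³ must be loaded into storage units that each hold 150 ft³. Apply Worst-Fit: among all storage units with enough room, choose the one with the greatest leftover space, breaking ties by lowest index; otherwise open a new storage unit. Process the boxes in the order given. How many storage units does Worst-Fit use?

storage unit 1: place 61 ft³, 89 ft³ left
storage unit 1: place 56 ft³, 33 ft³ left
storage unit 2: place 62 ft³, 88 ft³ left
storage unit 2: place 64 ft³, 24 ft³ left
storage unit 3: place 121 ft³, 29 ft³ left
storage unit 4: place 51 ft³, 99 ft³ left
storage unit 5: place 127 ft³, 23 ft³ left
storage unit 6: place 123 ft³, 27 ft³ left
storage unit 7: place 132 ft³, 18 ft³ left
storage unit 8: place 143 ft³, 7 ft³ left
storage unit 9: place 100 ft³, 50 ft³ left
storage unit 4: place 69 ft³, 30 ft³ left
storage unit 10: place 62 ft³, 88 ft³ left
storage unit 10: place 37 ft³, 51 ft³ left

10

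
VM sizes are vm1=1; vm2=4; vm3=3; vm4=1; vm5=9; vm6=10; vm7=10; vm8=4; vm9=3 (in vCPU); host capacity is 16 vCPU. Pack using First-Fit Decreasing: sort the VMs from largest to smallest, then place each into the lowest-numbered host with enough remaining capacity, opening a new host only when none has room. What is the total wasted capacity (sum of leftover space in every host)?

Sorted descending: 10, 10, 9, 4, 4, 3, 3, 1, 1.
10 vCPU → host 1 (remaining 6 vCPU)
10 vCPU → host 2 (remaining 6 vCPU)
9 vCPU → host 3 (remaining 7 vCPU)
4 vCPU → host 1 (remaining 2 vCPU)
4 vCPU → host 2 (remaining 2 vCPU)
3 vCPU → host 3 (remaining 4 vCPU)
3 vCPU → host 3 (remaining 1 vCPU)
1 vCPU → host 1 (remaining 1 vCPU)
1 vCPU → host 1 (remaining 0 vCPU)
3 hosts × 16 vCPU = 48 vCPU; used 45 vCPU; unused 3 vCPU.

3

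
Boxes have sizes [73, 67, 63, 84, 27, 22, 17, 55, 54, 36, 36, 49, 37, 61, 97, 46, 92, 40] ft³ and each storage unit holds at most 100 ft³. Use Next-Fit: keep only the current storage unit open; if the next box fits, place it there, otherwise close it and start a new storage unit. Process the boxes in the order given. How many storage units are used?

13

Put 73 ft³ in storage unit 1; 27 ft³ remain.
Put 67 ft³ in storage unit 2; 33 ft³ remain.
Put 63 ft³ in storage unit 3; 37 ft³ remain.
Put 84 ft³ in storage unit 4; 16 ft³ remain.
Put 27 ft³ in storage unit 5; 73 ft³ remain.
Put 22 ft³ in storage unit 5; 51 ft³ remain.
Put 17 ft³ in storage unit 5; 34 ft³ remain.
Put 55 ft³ in storage unit 6; 45 ft³ remain.
Put 54 ft³ in storage unit 7; 46 ft³ remain.
Put 36 ft³ in storage unit 7; 10 ft³ remain.
Put 36 ft³ in storage unit 8; 64 ft³ remain.
Put 49 ft³ in storage unit 8; 15 ft³ remain.
Put 37 ft³ in storage unit 9; 63 ft³ remain.
Put 61 ft³ in storage unit 9; 2 ft³ remain.
Put 97 ft³ in storage unit 10; 3 ft³ remain.
Put 46 ft³ in storage unit 11; 54 ft³ remain.
Put 92 ft³ in storage unit 12; 8 ft³ remain.
Put 40 ft³ in storage unit 13; 60 ft³ remain.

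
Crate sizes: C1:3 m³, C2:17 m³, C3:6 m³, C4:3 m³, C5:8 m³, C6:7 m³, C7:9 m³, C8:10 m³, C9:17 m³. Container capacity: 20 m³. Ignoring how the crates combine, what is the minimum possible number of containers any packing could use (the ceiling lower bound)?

Total size = 3 + 17 + 6 + 3 + 8 + 7 + 9 + 10 + 17 = 80 m³.
⌈80 / 20⌉ = 4.

4 containers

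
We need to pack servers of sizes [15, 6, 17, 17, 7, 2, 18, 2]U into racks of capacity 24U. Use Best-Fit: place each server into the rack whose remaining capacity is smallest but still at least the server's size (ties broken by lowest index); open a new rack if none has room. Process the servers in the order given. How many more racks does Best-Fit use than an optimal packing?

Best-Fit: [15,6,2] [17,7] [17] [18,2] → 4 racks.
Total size 84U; any packing needs at least ⌈84/24⌉ = 4 racks.
So 4 is already optimal.

0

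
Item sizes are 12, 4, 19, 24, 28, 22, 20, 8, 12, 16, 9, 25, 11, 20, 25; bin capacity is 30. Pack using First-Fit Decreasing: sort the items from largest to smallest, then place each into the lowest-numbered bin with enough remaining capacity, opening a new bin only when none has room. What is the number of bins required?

10 bins

Sorted descending: 28, 25, 25, 24, 22, 20, 20, 19, 16, 12, 12, 11, 9, 8, 4.
bin 1: place 28, 2 left
bin 2: place 25, 5 left
bin 3: place 25, 5 left
bin 4: place 24, 6 left
bin 5: place 22, 8 left
bin 6: place 20, 10 left
bin 7: place 20, 10 left
bin 8: place 19, 11 left
bin 9: place 16, 14 left
bin 9: place 12, 2 left
bin 10: place 12, 18 left
bin 8: place 11, 0 left
bin 6: place 9, 1 left
bin 5: place 8, 0 left
bin 2: place 4, 1 left
Final bins: [28] [25,4] [25] [24] [22,8] [20,9] [20] [19,11] [16,12] [12].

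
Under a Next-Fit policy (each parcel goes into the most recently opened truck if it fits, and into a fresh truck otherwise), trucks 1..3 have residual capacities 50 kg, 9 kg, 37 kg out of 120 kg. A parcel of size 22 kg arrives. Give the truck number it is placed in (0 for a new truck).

Next-Fit only looks at truck 3, which has 37 kg free.
22 kg fits there.

3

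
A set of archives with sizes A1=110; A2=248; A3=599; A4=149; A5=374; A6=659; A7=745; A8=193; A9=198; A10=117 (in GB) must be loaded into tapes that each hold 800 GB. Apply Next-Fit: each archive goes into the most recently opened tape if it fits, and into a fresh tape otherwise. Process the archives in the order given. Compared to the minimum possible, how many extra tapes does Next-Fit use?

1

Next-Fit: [110,248] [599,149] [374] [659] [745] [193,198,117] → 6 tapes.
Total size 3392 GB; any packing needs at least ⌈3392/800⌉ = 5 tapes.
An optimal packing achieves that bound: [745] [659,117] [599,198] [374,248,149] [193,110] → 5 tapes.
Excess: 6 − 5 = 1.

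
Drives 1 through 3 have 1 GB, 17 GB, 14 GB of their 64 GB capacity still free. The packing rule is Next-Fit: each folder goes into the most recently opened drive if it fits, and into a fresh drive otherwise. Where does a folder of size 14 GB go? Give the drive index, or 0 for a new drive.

3

Next-Fit only looks at drive 3, which has 14 GB free.
14 GB fits there.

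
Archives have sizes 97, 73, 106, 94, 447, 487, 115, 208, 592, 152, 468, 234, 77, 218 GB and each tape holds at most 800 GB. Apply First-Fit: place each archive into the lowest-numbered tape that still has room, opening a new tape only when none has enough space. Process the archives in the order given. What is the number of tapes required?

Put 97 GB in tape 1; 703 GB remain.
Put 73 GB in tape 1; 630 GB remain.
Put 106 GB in tape 1; 524 GB remain.
Put 94 GB in tape 1; 430 GB remain.
Put 447 GB in tape 2; 353 GB remain.
Put 487 GB in tape 3; 313 GB remain.
Put 115 GB in tape 1; 315 GB remain.
Put 208 GB in tape 1; 107 GB remain.
Put 592 GB in tape 4; 208 GB remain.
Put 152 GB in tape 2; 201 GB remain.
Put 468 GB in tape 5; 332 GB remain.
Put 234 GB in tape 3; 79 GB remain.
Put 77 GB in tape 1; 30 GB remain.
Put 218 GB in tape 5; 114 GB remain.
Final tapes: [97,73,106,94,115,208,77] [447,152] [487,234] [592] [468,218].

5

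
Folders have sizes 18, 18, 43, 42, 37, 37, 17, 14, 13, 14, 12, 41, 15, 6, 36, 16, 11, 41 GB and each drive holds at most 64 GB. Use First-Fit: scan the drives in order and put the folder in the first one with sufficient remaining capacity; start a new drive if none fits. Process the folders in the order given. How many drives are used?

8 drives

drive 1: place 18 GB, 46 GB left
drive 1: place 18 GB, 28 GB left
drive 2: place 43 GB, 21 GB left
drive 3: place 42 GB, 22 GB left
drive 4: place 37 GB, 27 GB left
drive 5: place 37 GB, 27 GB left
drive 1: place 17 GB, 11 GB left
drive 2: place 14 GB, 7 GB left
drive 3: place 13 GB, 9 GB left
drive 4: place 14 GB, 13 GB left
drive 4: place 12 GB, 1 GB left
drive 6: place 41 GB, 23 GB left
drive 5: place 15 GB, 12 GB left
drive 1: place 6 GB, 5 GB left
drive 7: place 36 GB, 28 GB left
drive 6: place 16 GB, 7 GB left
drive 5: place 11 GB, 1 GB left
drive 8: place 41 GB, 23 GB left
Final drives: [18,18,17,6] [43,14] [42,13] [37,14,12] [37,15,11] [41,16] [36] [41].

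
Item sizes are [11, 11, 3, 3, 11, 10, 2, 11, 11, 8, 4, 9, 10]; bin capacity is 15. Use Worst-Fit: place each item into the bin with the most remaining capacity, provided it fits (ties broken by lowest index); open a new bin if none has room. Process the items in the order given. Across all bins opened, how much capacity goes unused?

Put 11 in bin 1; 4 remain.
Put 11 in bin 2; 4 remain.
Put 3 in bin 1; 1 remain.
Put 3 in bin 2; 1 remain.
Put 11 in bin 3; 4 remain.
Put 10 in bin 4; 5 remain.
Put 2 in bin 4; 3 remain.
Put 11 in bin 5; 4 remain.
Put 11 in bin 6; 4 remain.
Put 8 in bin 7; 7 remain.
Put 4 in bin 7; 3 remain.
Put 9 in bin 8; 6 remain.
Put 10 in bin 9; 5 remain.
9 bins × 15 = 135; used 104; unused 31.

31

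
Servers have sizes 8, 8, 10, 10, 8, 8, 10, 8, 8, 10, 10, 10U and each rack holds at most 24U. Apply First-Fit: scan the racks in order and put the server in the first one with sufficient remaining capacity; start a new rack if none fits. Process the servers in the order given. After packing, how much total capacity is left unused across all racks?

36

Put 8U in rack 1; 16U remain.
Put 8U in rack 1; 8U remain.
Put 10U in rack 2; 14U remain.
Put 10U in rack 2; 4U remain.
Put 8U in rack 1; 0U remain.
Put 8U in rack 3; 16U remain.
Put 10U in rack 3; 6U remain.
Put 8U in rack 4; 16U remain.
Put 8U in rack 4; 8U remain.
Put 10U in rack 5; 14U remain.
Put 10U in rack 5; 4U remain.
Put 10U in rack 6; 14U remain.
6 racks × 24U = 144U; used 108U; unused 36U.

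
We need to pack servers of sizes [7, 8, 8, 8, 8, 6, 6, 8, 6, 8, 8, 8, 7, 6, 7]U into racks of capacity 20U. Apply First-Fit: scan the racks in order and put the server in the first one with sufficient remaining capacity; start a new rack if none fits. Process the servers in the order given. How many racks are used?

rack 1: place 7U, 13U left
rack 1: place 8U, 5U left
rack 2: place 8U, 12U left
rack 2: place 8U, 4U left
rack 3: place 8U, 12U left
rack 3: place 6U, 6U left
rack 3: place 6U, 0U left
rack 4: place 8U, 12U left
rack 4: place 6U, 6U left
rack 5: place 8U, 12U left
rack 5: place 8U, 4U left
rack 6: place 8U, 12U left
rack 6: place 7U, 5U left
rack 4: place 6U, 0U left
rack 7: place 7U, 13U left
Final racks: [7,8] [8,8] [8,6,6] [8,6,6] [8,8] [8,7] [7].

7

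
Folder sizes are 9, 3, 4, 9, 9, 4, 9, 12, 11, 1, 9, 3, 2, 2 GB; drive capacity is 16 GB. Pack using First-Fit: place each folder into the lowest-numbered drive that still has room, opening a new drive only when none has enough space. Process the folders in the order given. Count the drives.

7 drives

drive 1: place 9 GB, 7 GB left
drive 1: place 3 GB, 4 GB left
drive 1: place 4 GB, 0 GB left
drive 2: place 9 GB, 7 GB left
drive 3: place 9 GB, 7 GB left
drive 2: place 4 GB, 3 GB left
drive 4: place 9 GB, 7 GB left
drive 5: place 12 GB, 4 GB left
drive 6: place 11 GB, 5 GB left
drive 2: place 1 GB, 2 GB left
drive 7: place 9 GB, 7 GB left
drive 3: place 3 GB, 4 GB left
drive 2: place 2 GB, 0 GB left
drive 3: place 2 GB, 2 GB left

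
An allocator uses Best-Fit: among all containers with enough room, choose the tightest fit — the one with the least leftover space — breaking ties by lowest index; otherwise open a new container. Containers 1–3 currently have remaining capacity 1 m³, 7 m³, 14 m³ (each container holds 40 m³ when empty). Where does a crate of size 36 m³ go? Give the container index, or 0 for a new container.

0

No container has ≥ 36 m³ free, so a new container is opened.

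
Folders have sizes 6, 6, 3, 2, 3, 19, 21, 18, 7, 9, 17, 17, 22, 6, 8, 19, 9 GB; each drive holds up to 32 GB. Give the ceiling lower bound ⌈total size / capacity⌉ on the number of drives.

6

Total size = 6 + 6 + 3 + 2 + 3 + 19 + 21 + 18 + 7 + 9 + 17 + 17 + 22 + 6 + 8 + 19 + 9 = 192 GB.
⌈192 / 32⌉ = 6.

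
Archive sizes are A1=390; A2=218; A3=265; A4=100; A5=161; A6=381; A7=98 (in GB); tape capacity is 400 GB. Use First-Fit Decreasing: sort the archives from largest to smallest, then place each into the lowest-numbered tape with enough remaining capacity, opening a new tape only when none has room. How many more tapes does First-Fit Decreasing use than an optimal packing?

0

First-Fit Decreasing: [390] [381] [265,100] [218,161] [98] → 5 tapes.
Total size 1613 GB; any packing needs at least ⌈1613/400⌉ = 5 tapes.
So 5 is already optimal.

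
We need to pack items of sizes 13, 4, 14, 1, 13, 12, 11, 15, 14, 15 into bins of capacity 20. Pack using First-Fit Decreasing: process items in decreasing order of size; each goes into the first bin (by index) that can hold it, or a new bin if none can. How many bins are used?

Sorted descending: 15, 15, 14, 14, 13, 13, 12, 11, 4, 1.
15 → bin 1 (remaining 5)
15 → bin 2 (remaining 5)
14 → bin 3 (remaining 6)
14 → bin 4 (remaining 6)
13 → bin 5 (remaining 7)
13 → bin 6 (remaining 7)
12 → bin 7 (remaining 8)
11 → bin 8 (remaining 9)
4 → bin 1 (remaining 1)
1 → bin 1 (remaining 0)

8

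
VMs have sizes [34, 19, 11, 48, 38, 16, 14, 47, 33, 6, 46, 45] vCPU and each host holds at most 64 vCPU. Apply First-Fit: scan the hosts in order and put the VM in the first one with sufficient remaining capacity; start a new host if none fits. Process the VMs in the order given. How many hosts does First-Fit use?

7

34 vCPU → host 1 (remaining 30 vCPU)
19 vCPU → host 1 (remaining 11 vCPU)
11 vCPU → host 1 (remaining 0 vCPU)
48 vCPU → host 2 (remaining 16 vCPU)
38 vCPU → host 3 (remaining 26 vCPU)
16 vCPU → host 2 (remaining 0 vCPU)
14 vCPU → host 3 (remaining 12 vCPU)
47 vCPU → host 4 (remaining 17 vCPU)
33 vCPU → host 5 (remaining 31 vCPU)
6 vCPU → host 3 (remaining 6 vCPU)
46 vCPU → host 6 (remaining 18 vCPU)
45 vCPU → host 7 (remaining 19 vCPU)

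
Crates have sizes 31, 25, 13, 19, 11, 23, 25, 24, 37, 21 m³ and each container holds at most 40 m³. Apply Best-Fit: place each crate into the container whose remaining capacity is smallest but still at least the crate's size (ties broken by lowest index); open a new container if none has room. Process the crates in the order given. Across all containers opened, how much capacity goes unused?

container 1: place 31 m³, 9 m³ left
container 2: place 25 m³, 15 m³ left
container 2: place 13 m³, 2 m³ left
container 3: place 19 m³, 21 m³ left
container 3: place 11 m³, 10 m³ left
container 4: place 23 m³, 17 m³ left
container 5: place 25 m³, 15 m³ left
container 6: place 24 m³, 16 m³ left
container 7: place 37 m³, 3 m³ left
container 8: place 21 m³, 19 m³ left
8 containers × 40 m³ = 320 m³; used 229 m³; unused 91 m³.

91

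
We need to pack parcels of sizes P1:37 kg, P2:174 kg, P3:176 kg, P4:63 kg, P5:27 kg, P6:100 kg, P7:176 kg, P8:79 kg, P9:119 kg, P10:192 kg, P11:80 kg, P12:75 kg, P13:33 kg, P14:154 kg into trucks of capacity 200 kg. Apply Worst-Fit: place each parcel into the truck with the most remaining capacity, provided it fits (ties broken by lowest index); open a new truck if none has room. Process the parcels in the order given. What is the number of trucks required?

P1 (37 kg) → truck 1 (remaining 163 kg)
P2 (174 kg) → truck 2 (remaining 26 kg)
P3 (176 kg) → truck 3 (remaining 24 kg)
P4 (63 kg) → truck 1 (remaining 100 kg)
P5 (27 kg) → truck 1 (remaining 73 kg)
P6 (100 kg) → truck 4 (remaining 100 kg)
P7 (176 kg) → truck 5 (remaining 24 kg)
P8 (79 kg) → truck 4 (remaining 21 kg)
P9 (119 kg) → truck 6 (remaining 81 kg)
P10 (192 kg) → truck 7 (remaining 8 kg)
P11 (80 kg) → truck 6 (remaining 1 kg)
P12 (75 kg) → truck 8 (remaining 125 kg)
P13 (33 kg) → truck 8 (remaining 92 kg)
P14 (154 kg) → truck 9 (remaining 46 kg)

9 trucks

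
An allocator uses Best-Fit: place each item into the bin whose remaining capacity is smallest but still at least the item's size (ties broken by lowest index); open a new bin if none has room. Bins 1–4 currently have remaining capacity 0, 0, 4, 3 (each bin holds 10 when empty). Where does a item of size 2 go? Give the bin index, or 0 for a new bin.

4

Bins with room: bin 3 (4), bin 4 (3).
Tightest fit is bin 4 with 3 free.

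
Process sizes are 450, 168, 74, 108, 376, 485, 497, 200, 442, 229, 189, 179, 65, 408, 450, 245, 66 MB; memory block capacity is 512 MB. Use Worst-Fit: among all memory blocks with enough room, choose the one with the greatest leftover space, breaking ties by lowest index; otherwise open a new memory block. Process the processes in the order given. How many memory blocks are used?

memory block 1: place 450 MB, 62 MB left
memory block 2: place 168 MB, 344 MB left
memory block 2: place 74 MB, 270 MB left
memory block 2: place 108 MB, 162 MB left
memory block 3: place 376 MB, 136 MB left
memory block 4: place 485 MB, 27 MB left
memory block 5: place 497 MB, 15 MB left
memory block 6: place 200 MB, 312 MB left
memory block 7: place 442 MB, 70 MB left
memory block 6: place 229 MB, 83 MB left
memory block 8: place 189 MB, 323 MB left
memory block 8: place 179 MB, 144 MB left
memory block 2: place 65 MB, 97 MB left
memory block 9: place 408 MB, 104 MB left
memory block 10: place 450 MB, 62 MB left
memory block 11: place 245 MB, 267 MB left
memory block 11: place 66 MB, 201 MB left
Final memory blocks: [450] [168,74,108,65] [376] [485] [497] [200,229] [442] [189,179] [408] [450] [245,66].

11 memory blocks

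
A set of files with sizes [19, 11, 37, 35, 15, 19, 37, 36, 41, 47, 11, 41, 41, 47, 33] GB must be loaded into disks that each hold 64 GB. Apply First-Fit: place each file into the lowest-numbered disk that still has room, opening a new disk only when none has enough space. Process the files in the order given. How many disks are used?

11

Put 19 GB in disk 1; 45 GB remain.
Put 11 GB in disk 1; 34 GB remain.
Put 37 GB in disk 2; 27 GB remain.
Put 35 GB in disk 3; 29 GB remain.
Put 15 GB in disk 1; 19 GB remain.
Put 19 GB in disk 1; 0 GB remain.
Put 37 GB in disk 4; 27 GB remain.
Put 36 GB in disk 5; 28 GB remain.
Put 41 GB in disk 6; 23 GB remain.
Put 47 GB in disk 7; 17 GB remain.
Put 11 GB in disk 2; 16 GB remain.
Put 41 GB in disk 8; 23 GB remain.
Put 41 GB in disk 9; 23 GB remain.
Put 47 GB in disk 10; 17 GB remain.
Put 33 GB in disk 11; 31 GB remain.
Final disks: [19,11,15,19] [37,11] [35] [37] [36] [41] [47] [41] [41] [47] [33].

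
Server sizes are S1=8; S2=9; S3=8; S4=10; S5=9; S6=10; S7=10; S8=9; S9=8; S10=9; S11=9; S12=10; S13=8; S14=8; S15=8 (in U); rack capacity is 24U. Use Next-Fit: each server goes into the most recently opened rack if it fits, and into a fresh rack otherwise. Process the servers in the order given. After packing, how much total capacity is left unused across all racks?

35

rack 1: place S1 (8U), 16U left
rack 1: place S2 (9U), 7U left
rack 2: place S3 (8U), 16U left
rack 2: place S4 (10U), 6U left
rack 3: place S5 (9U), 15U left
rack 3: place S6 (10U), 5U left
rack 4: place S7 (10U), 14U left
rack 4: place S8 (9U), 5U left
rack 5: place S9 (8U), 16U left
rack 5: place S10 (9U), 7U left
rack 6: place S11 (9U), 15U left
rack 6: place S12 (10U), 5U left
rack 7: place S13 (8U), 16U left
rack 7: place S14 (8U), 8U left
rack 7: place S15 (8U), 0U left
7 racks × 24U = 168U; used 133U; unused 35U.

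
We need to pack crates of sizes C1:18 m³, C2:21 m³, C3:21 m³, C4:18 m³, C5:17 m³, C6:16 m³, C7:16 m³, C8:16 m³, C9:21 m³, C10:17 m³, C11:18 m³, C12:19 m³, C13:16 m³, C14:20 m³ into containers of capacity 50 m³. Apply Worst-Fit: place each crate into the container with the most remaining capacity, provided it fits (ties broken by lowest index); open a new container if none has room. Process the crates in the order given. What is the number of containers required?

Put C1 (18 m³) in container 1; 32 m³ remain.
Put C2 (21 m³) in container 1; 11 m³ remain.
Put C3 (21 m³) in container 2; 29 m³ remain.
Put C4 (18 m³) in container 2; 11 m³ remain.
Put C5 (17 m³) in container 3; 33 m³ remain.
Put C6 (16 m³) in container 3; 17 m³ remain.
Put C7 (16 m³) in container 3; 1 m³ remain.
Put C8 (16 m³) in container 4; 34 m³ remain.
Put C9 (21 m³) in container 4; 13 m³ remain.
Put C10 (17 m³) in container 5; 33 m³ remain.
Put C11 (18 m³) in container 5; 15 m³ remain.
Put C12 (19 m³) in container 6; 31 m³ remain.
Put C13 (16 m³) in container 6; 15 m³ remain.
Put C14 (20 m³) in container 7; 30 m³ remain.
Final containers: [18,21] [21,18] [17,16,16] [16,21] [17,18] [19,16] [20].

7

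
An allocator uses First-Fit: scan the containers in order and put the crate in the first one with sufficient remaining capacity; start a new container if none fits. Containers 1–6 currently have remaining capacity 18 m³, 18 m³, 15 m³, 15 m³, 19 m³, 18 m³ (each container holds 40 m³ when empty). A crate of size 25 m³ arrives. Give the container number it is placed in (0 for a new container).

No container has ≥ 25 m³ free, so a new container is opened.

0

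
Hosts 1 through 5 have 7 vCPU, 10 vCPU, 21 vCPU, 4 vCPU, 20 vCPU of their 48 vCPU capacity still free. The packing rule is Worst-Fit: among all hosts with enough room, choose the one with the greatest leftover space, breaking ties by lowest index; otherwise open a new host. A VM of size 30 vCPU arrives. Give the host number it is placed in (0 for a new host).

0

No host has ≥ 30 vCPU free, so a new host is opened.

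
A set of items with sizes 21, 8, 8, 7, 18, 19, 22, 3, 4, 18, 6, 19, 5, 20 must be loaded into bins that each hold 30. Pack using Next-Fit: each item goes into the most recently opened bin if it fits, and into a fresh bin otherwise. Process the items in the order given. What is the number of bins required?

21 → bin 1 (remaining 9)
8 → bin 1 (remaining 1)
8 → bin 2 (remaining 22)
7 → bin 2 (remaining 15)
18 → bin 3 (remaining 12)
19 → bin 4 (remaining 11)
22 → bin 5 (remaining 8)
3 → bin 5 (remaining 5)
4 → bin 5 (remaining 1)
18 → bin 6 (remaining 12)
6 → bin 6 (remaining 6)
19 → bin 7 (remaining 11)
5 → bin 7 (remaining 6)
20 → bin 8 (remaining 10)
Final bins: [21,8] [8,7] [18] [19] [22,3,4] [18,6] [19,5] [20].

8 bins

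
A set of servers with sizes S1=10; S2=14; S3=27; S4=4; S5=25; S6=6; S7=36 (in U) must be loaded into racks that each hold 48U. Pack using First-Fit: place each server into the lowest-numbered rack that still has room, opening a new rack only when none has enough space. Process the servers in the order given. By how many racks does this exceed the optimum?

First-Fit: [10,14,4,6] [27] [25] [36] → 4 racks.
Total size 122U; any packing needs at least ⌈122/48⌉ = 3 racks.
An optimal packing achieves that bound: [36,10] [27,14,6] [25,4] → 3 racks.
Excess: 4 − 3 = 1.

1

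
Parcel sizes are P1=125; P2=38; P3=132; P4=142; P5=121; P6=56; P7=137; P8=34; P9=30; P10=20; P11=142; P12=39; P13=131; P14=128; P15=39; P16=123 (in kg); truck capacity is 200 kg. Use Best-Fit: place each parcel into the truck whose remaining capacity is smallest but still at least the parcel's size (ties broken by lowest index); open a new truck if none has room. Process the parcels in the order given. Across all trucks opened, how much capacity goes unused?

363

Put P1 (125 kg) in truck 1; 75 kg remain.
Put P2 (38 kg) in truck 1; 37 kg remain.
Put P3 (132 kg) in truck 2; 68 kg remain.
Put P4 (142 kg) in truck 3; 58 kg remain.
Put P5 (121 kg) in truck 4; 79 kg remain.
Put P6 (56 kg) in truck 3; 2 kg remain.
Put P7 (137 kg) in truck 5; 63 kg remain.
Put P8 (34 kg) in truck 1; 3 kg remain.
Put P9 (30 kg) in truck 5; 33 kg remain.
Put P10 (20 kg) in truck 5; 13 kg remain.
Put P11 (142 kg) in truck 6; 58 kg remain.
Put P12 (39 kg) in truck 6; 19 kg remain.
Put P13 (131 kg) in truck 7; 69 kg remain.
Put P14 (128 kg) in truck 8; 72 kg remain.
Put P15 (39 kg) in truck 2; 29 kg remain.
Put P16 (123 kg) in truck 9; 77 kg remain.
9 trucks × 200 kg = 1800 kg; used 1437 kg; unused 363 kg.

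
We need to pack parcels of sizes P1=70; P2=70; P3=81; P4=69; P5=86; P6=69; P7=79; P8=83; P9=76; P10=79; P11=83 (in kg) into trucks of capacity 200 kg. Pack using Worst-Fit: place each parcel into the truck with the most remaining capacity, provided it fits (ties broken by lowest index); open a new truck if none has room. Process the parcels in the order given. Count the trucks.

6

P1 (70 kg) → truck 1 (remaining 130 kg)
P2 (70 kg) → truck 1 (remaining 60 kg)
P3 (81 kg) → truck 2 (remaining 119 kg)
P4 (69 kg) → truck 2 (remaining 50 kg)
P5 (86 kg) → truck 3 (remaining 114 kg)
P6 (69 kg) → truck 3 (remaining 45 kg)
P7 (79 kg) → truck 4 (remaining 121 kg)
P8 (83 kg) → truck 4 (remaining 38 kg)
P9 (76 kg) → truck 5 (remaining 124 kg)
P10 (79 kg) → truck 5 (remaining 45 kg)
P11 (83 kg) → truck 6 (remaining 117 kg)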